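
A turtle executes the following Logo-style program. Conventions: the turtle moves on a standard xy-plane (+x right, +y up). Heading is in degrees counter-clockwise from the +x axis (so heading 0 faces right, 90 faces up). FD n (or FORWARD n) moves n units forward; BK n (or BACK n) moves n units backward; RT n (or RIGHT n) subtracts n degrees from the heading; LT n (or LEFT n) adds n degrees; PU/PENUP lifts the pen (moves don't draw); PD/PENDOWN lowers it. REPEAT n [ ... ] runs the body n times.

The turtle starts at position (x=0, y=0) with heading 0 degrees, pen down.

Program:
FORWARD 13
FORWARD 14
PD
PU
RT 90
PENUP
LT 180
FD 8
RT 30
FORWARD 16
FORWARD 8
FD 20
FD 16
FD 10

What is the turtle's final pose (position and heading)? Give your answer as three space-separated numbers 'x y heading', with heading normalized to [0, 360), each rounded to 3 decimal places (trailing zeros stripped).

Executing turtle program step by step:
Start: pos=(0,0), heading=0, pen down
FD 13: (0,0) -> (13,0) [heading=0, draw]
FD 14: (13,0) -> (27,0) [heading=0, draw]
PD: pen down
PU: pen up
RT 90: heading 0 -> 270
PU: pen up
LT 180: heading 270 -> 90
FD 8: (27,0) -> (27,8) [heading=90, move]
RT 30: heading 90 -> 60
FD 16: (27,8) -> (35,21.856) [heading=60, move]
FD 8: (35,21.856) -> (39,28.785) [heading=60, move]
FD 20: (39,28.785) -> (49,46.105) [heading=60, move]
FD 16: (49,46.105) -> (57,59.962) [heading=60, move]
FD 10: (57,59.962) -> (62,68.622) [heading=60, move]
Final: pos=(62,68.622), heading=60, 2 segment(s) drawn

Answer: 62 68.622 60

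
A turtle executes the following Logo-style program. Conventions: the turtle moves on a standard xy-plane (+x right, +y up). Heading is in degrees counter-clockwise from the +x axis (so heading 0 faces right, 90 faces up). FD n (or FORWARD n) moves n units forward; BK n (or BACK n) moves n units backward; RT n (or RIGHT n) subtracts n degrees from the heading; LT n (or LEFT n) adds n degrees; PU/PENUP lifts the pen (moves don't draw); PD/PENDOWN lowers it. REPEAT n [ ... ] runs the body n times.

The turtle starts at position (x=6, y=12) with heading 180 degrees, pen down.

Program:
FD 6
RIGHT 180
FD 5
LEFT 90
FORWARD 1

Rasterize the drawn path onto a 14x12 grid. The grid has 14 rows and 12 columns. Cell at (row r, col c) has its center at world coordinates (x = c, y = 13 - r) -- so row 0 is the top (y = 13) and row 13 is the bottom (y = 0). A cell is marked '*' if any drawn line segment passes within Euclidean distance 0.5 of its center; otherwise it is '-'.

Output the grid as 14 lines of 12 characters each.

Segment 0: (6,12) -> (0,12)
Segment 1: (0,12) -> (5,12)
Segment 2: (5,12) -> (5,13)

Answer: -----*------
*******-----
------------
------------
------------
------------
------------
------------
------------
------------
------------
------------
------------
------------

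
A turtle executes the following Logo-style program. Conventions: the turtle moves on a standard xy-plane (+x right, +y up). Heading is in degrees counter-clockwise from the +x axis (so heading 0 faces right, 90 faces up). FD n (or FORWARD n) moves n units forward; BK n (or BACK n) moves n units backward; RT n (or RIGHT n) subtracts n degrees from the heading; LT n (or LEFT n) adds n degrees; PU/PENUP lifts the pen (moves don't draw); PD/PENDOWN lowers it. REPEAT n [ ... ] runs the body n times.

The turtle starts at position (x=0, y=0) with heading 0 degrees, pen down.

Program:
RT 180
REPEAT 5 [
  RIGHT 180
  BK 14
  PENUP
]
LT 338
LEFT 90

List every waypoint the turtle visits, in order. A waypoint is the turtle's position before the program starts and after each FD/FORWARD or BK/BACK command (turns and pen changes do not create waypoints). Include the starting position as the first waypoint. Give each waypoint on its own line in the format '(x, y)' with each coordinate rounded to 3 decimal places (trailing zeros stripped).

Executing turtle program step by step:
Start: pos=(0,0), heading=0, pen down
RT 180: heading 0 -> 180
REPEAT 5 [
  -- iteration 1/5 --
  RT 180: heading 180 -> 0
  BK 14: (0,0) -> (-14,0) [heading=0, draw]
  PU: pen up
  -- iteration 2/5 --
  RT 180: heading 0 -> 180
  BK 14: (-14,0) -> (0,0) [heading=180, move]
  PU: pen up
  -- iteration 3/5 --
  RT 180: heading 180 -> 0
  BK 14: (0,0) -> (-14,0) [heading=0, move]
  PU: pen up
  -- iteration 4/5 --
  RT 180: heading 0 -> 180
  BK 14: (-14,0) -> (0,0) [heading=180, move]
  PU: pen up
  -- iteration 5/5 --
  RT 180: heading 180 -> 0
  BK 14: (0,0) -> (-14,0) [heading=0, move]
  PU: pen up
]
LT 338: heading 0 -> 338
LT 90: heading 338 -> 68
Final: pos=(-14,0), heading=68, 1 segment(s) drawn
Waypoints (6 total):
(0, 0)
(-14, 0)
(0, 0)
(-14, 0)
(0, 0)
(-14, 0)

Answer: (0, 0)
(-14, 0)
(0, 0)
(-14, 0)
(0, 0)
(-14, 0)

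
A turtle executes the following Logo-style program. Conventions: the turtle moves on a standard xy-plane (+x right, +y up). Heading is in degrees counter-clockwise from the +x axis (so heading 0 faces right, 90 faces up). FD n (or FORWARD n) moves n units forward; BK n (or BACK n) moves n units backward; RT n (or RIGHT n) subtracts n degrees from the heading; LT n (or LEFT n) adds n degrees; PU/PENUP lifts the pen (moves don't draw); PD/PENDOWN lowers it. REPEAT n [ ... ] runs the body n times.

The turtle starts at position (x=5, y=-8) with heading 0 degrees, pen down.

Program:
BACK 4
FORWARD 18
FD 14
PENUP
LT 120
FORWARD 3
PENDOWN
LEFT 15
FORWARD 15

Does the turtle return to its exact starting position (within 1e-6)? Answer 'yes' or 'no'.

Executing turtle program step by step:
Start: pos=(5,-8), heading=0, pen down
BK 4: (5,-8) -> (1,-8) [heading=0, draw]
FD 18: (1,-8) -> (19,-8) [heading=0, draw]
FD 14: (19,-8) -> (33,-8) [heading=0, draw]
PU: pen up
LT 120: heading 0 -> 120
FD 3: (33,-8) -> (31.5,-5.402) [heading=120, move]
PD: pen down
LT 15: heading 120 -> 135
FD 15: (31.5,-5.402) -> (20.893,5.205) [heading=135, draw]
Final: pos=(20.893,5.205), heading=135, 4 segment(s) drawn

Start position: (5, -8)
Final position: (20.893, 5.205)
Distance = 20.663; >= 1e-6 -> NOT closed

Answer: no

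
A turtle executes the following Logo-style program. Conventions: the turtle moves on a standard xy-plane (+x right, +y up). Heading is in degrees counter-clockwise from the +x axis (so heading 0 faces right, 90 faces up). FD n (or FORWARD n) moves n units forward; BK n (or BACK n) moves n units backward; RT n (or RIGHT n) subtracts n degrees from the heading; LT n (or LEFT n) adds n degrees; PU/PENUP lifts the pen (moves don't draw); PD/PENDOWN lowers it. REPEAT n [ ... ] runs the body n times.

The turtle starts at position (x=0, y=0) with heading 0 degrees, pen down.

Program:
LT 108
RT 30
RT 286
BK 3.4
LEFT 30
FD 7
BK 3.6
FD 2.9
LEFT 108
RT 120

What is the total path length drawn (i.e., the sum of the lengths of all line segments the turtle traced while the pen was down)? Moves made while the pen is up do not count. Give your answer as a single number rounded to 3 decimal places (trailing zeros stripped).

Executing turtle program step by step:
Start: pos=(0,0), heading=0, pen down
LT 108: heading 0 -> 108
RT 30: heading 108 -> 78
RT 286: heading 78 -> 152
BK 3.4: (0,0) -> (3.002,-1.596) [heading=152, draw]
LT 30: heading 152 -> 182
FD 7: (3.002,-1.596) -> (-3.994,-1.84) [heading=182, draw]
BK 3.6: (-3.994,-1.84) -> (-0.396,-1.715) [heading=182, draw]
FD 2.9: (-0.396,-1.715) -> (-3.294,-1.816) [heading=182, draw]
LT 108: heading 182 -> 290
RT 120: heading 290 -> 170
Final: pos=(-3.294,-1.816), heading=170, 4 segment(s) drawn

Segment lengths:
  seg 1: (0,0) -> (3.002,-1.596), length = 3.4
  seg 2: (3.002,-1.596) -> (-3.994,-1.84), length = 7
  seg 3: (-3.994,-1.84) -> (-0.396,-1.715), length = 3.6
  seg 4: (-0.396,-1.715) -> (-3.294,-1.816), length = 2.9
Total = 16.9

Answer: 16.9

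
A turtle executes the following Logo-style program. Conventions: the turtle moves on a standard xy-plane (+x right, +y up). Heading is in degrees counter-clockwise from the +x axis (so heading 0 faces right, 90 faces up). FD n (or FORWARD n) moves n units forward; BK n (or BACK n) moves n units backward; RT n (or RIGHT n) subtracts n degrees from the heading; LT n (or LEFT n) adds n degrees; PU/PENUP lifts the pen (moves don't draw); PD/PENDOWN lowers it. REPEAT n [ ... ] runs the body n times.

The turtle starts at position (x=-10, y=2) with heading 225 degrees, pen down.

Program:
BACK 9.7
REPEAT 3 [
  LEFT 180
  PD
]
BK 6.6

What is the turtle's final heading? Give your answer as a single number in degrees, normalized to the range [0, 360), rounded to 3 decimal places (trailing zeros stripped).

Executing turtle program step by step:
Start: pos=(-10,2), heading=225, pen down
BK 9.7: (-10,2) -> (-3.141,8.859) [heading=225, draw]
REPEAT 3 [
  -- iteration 1/3 --
  LT 180: heading 225 -> 45
  PD: pen down
  -- iteration 2/3 --
  LT 180: heading 45 -> 225
  PD: pen down
  -- iteration 3/3 --
  LT 180: heading 225 -> 45
  PD: pen down
]
BK 6.6: (-3.141,8.859) -> (-7.808,4.192) [heading=45, draw]
Final: pos=(-7.808,4.192), heading=45, 2 segment(s) drawn

Answer: 45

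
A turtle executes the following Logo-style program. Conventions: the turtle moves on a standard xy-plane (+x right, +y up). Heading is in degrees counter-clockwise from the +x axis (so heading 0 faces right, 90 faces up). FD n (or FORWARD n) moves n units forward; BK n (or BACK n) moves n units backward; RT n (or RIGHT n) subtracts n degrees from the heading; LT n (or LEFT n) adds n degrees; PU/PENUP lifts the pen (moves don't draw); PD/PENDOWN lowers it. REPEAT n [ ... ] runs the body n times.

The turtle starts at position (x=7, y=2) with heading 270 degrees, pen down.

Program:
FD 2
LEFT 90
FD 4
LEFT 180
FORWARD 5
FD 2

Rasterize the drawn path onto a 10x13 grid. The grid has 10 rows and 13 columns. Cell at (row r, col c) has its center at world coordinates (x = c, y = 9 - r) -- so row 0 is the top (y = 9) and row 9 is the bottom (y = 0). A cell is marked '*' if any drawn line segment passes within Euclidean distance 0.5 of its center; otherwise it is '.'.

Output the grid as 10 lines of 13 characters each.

Segment 0: (7,2) -> (7,0)
Segment 1: (7,0) -> (11,-0)
Segment 2: (11,-0) -> (6,0)
Segment 3: (6,0) -> (4,0)

Answer: .............
.............
.............
.............
.............
.............
.............
.......*.....
.......*.....
....********.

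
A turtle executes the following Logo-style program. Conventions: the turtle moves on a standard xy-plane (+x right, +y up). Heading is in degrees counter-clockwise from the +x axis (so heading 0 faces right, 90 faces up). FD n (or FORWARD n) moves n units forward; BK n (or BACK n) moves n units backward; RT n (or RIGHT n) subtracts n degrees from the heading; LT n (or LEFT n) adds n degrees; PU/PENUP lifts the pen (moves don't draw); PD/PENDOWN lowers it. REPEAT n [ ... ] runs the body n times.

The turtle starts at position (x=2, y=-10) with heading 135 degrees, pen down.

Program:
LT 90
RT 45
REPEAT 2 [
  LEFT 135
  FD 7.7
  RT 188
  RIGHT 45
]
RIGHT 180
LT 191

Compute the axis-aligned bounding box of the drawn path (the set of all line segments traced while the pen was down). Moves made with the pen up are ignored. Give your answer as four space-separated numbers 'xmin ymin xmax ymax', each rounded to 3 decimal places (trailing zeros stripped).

Executing turtle program step by step:
Start: pos=(2,-10), heading=135, pen down
LT 90: heading 135 -> 225
RT 45: heading 225 -> 180
REPEAT 2 [
  -- iteration 1/2 --
  LT 135: heading 180 -> 315
  FD 7.7: (2,-10) -> (7.445,-15.445) [heading=315, draw]
  RT 188: heading 315 -> 127
  RT 45: heading 127 -> 82
  -- iteration 2/2 --
  LT 135: heading 82 -> 217
  FD 7.7: (7.445,-15.445) -> (1.295,-20.079) [heading=217, draw]
  RT 188: heading 217 -> 29
  RT 45: heading 29 -> 344
]
RT 180: heading 344 -> 164
LT 191: heading 164 -> 355
Final: pos=(1.295,-20.079), heading=355, 2 segment(s) drawn

Segment endpoints: x in {1.295, 2, 7.445}, y in {-20.079, -15.445, -10}
xmin=1.295, ymin=-20.079, xmax=7.445, ymax=-10

Answer: 1.295 -20.079 7.445 -10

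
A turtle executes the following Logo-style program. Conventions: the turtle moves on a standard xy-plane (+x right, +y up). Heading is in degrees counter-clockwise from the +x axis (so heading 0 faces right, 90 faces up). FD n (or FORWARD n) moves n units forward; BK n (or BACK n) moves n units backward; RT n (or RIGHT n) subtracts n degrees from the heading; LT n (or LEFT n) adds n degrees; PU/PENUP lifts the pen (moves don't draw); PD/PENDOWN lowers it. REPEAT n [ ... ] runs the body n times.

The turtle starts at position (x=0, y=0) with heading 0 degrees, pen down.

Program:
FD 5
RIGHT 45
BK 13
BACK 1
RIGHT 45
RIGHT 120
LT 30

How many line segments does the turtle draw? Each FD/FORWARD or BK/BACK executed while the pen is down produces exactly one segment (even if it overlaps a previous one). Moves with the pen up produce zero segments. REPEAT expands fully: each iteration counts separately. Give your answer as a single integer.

Answer: 3

Derivation:
Executing turtle program step by step:
Start: pos=(0,0), heading=0, pen down
FD 5: (0,0) -> (5,0) [heading=0, draw]
RT 45: heading 0 -> 315
BK 13: (5,0) -> (-4.192,9.192) [heading=315, draw]
BK 1: (-4.192,9.192) -> (-4.899,9.899) [heading=315, draw]
RT 45: heading 315 -> 270
RT 120: heading 270 -> 150
LT 30: heading 150 -> 180
Final: pos=(-4.899,9.899), heading=180, 3 segment(s) drawn
Segments drawn: 3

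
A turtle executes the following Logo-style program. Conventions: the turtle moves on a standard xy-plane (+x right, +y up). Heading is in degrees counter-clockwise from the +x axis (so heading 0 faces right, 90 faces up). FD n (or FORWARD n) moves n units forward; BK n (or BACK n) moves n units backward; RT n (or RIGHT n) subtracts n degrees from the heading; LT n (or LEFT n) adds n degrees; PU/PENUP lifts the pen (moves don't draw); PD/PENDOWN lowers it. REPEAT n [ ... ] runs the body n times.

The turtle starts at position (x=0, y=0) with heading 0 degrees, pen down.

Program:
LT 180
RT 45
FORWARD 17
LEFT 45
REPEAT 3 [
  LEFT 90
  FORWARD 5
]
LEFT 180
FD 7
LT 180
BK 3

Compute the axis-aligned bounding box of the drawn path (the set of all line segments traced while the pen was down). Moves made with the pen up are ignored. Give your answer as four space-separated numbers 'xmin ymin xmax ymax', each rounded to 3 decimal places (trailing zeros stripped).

Answer: -12.021 0 0 12.021

Derivation:
Executing turtle program step by step:
Start: pos=(0,0), heading=0, pen down
LT 180: heading 0 -> 180
RT 45: heading 180 -> 135
FD 17: (0,0) -> (-12.021,12.021) [heading=135, draw]
LT 45: heading 135 -> 180
REPEAT 3 [
  -- iteration 1/3 --
  LT 90: heading 180 -> 270
  FD 5: (-12.021,12.021) -> (-12.021,7.021) [heading=270, draw]
  -- iteration 2/3 --
  LT 90: heading 270 -> 0
  FD 5: (-12.021,7.021) -> (-7.021,7.021) [heading=0, draw]
  -- iteration 3/3 --
  LT 90: heading 0 -> 90
  FD 5: (-7.021,7.021) -> (-7.021,12.021) [heading=90, draw]
]
LT 180: heading 90 -> 270
FD 7: (-7.021,12.021) -> (-7.021,5.021) [heading=270, draw]
LT 180: heading 270 -> 90
BK 3: (-7.021,5.021) -> (-7.021,2.021) [heading=90, draw]
Final: pos=(-7.021,2.021), heading=90, 6 segment(s) drawn

Segment endpoints: x in {-12.021, -12.021, -7.021, -7.021, -7.021, -7.021, 0}, y in {0, 2.021, 5.021, 7.021, 7.021, 12.021}
xmin=-12.021, ymin=0, xmax=0, ymax=12.021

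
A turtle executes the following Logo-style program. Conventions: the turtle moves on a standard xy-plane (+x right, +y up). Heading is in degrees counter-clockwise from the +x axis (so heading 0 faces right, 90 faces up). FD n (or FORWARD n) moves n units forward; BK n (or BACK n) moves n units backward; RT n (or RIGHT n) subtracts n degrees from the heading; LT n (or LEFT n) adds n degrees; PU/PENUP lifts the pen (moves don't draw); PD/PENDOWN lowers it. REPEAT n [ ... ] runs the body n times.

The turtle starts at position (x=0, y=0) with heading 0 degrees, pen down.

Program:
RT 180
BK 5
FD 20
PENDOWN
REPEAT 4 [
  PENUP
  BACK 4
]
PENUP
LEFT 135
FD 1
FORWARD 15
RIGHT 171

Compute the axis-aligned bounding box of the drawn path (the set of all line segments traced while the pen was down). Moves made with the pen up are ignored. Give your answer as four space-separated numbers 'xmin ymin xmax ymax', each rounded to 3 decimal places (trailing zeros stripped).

Executing turtle program step by step:
Start: pos=(0,0), heading=0, pen down
RT 180: heading 0 -> 180
BK 5: (0,0) -> (5,0) [heading=180, draw]
FD 20: (5,0) -> (-15,0) [heading=180, draw]
PD: pen down
REPEAT 4 [
  -- iteration 1/4 --
  PU: pen up
  BK 4: (-15,0) -> (-11,0) [heading=180, move]
  -- iteration 2/4 --
  PU: pen up
  BK 4: (-11,0) -> (-7,0) [heading=180, move]
  -- iteration 3/4 --
  PU: pen up
  BK 4: (-7,0) -> (-3,0) [heading=180, move]
  -- iteration 4/4 --
  PU: pen up
  BK 4: (-3,0) -> (1,0) [heading=180, move]
]
PU: pen up
LT 135: heading 180 -> 315
FD 1: (1,0) -> (1.707,-0.707) [heading=315, move]
FD 15: (1.707,-0.707) -> (12.314,-11.314) [heading=315, move]
RT 171: heading 315 -> 144
Final: pos=(12.314,-11.314), heading=144, 2 segment(s) drawn

Segment endpoints: x in {-15, 0, 5}, y in {0, 0, 0}
xmin=-15, ymin=0, xmax=5, ymax=0

Answer: -15 0 5 0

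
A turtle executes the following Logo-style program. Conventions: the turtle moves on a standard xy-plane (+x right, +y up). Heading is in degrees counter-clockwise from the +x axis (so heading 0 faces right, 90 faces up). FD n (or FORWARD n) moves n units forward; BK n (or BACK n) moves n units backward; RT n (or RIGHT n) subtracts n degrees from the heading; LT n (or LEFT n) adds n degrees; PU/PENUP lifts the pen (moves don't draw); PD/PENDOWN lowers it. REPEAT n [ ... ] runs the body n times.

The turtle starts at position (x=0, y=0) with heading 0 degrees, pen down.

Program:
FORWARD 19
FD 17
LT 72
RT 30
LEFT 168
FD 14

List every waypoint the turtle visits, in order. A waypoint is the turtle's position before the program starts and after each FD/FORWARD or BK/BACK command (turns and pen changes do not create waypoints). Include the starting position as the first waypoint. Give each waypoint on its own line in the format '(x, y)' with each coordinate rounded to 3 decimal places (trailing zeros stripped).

Executing turtle program step by step:
Start: pos=(0,0), heading=0, pen down
FD 19: (0,0) -> (19,0) [heading=0, draw]
FD 17: (19,0) -> (36,0) [heading=0, draw]
LT 72: heading 0 -> 72
RT 30: heading 72 -> 42
LT 168: heading 42 -> 210
FD 14: (36,0) -> (23.876,-7) [heading=210, draw]
Final: pos=(23.876,-7), heading=210, 3 segment(s) drawn
Waypoints (4 total):
(0, 0)
(19, 0)
(36, 0)
(23.876, -7)

Answer: (0, 0)
(19, 0)
(36, 0)
(23.876, -7)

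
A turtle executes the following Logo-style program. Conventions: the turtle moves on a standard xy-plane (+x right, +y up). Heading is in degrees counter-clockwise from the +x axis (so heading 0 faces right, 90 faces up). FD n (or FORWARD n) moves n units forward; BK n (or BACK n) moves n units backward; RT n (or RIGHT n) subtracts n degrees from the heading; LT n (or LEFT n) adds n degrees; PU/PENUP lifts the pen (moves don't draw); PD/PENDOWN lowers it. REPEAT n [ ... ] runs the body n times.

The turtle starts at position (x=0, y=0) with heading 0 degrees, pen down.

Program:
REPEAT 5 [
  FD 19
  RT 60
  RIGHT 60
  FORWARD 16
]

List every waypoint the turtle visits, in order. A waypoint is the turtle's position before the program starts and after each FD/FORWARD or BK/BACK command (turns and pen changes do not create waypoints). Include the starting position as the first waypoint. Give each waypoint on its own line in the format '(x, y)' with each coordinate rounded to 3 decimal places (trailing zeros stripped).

Executing turtle program step by step:
Start: pos=(0,0), heading=0, pen down
REPEAT 5 [
  -- iteration 1/5 --
  FD 19: (0,0) -> (19,0) [heading=0, draw]
  RT 60: heading 0 -> 300
  RT 60: heading 300 -> 240
  FD 16: (19,0) -> (11,-13.856) [heading=240, draw]
  -- iteration 2/5 --
  FD 19: (11,-13.856) -> (1.5,-30.311) [heading=240, draw]
  RT 60: heading 240 -> 180
  RT 60: heading 180 -> 120
  FD 16: (1.5,-30.311) -> (-6.5,-16.454) [heading=120, draw]
  -- iteration 3/5 --
  FD 19: (-6.5,-16.454) -> (-16,0) [heading=120, draw]
  RT 60: heading 120 -> 60
  RT 60: heading 60 -> 0
  FD 16: (-16,0) -> (0,0) [heading=0, draw]
  -- iteration 4/5 --
  FD 19: (0,0) -> (19,0) [heading=0, draw]
  RT 60: heading 0 -> 300
  RT 60: heading 300 -> 240
  FD 16: (19,0) -> (11,-13.856) [heading=240, draw]
  -- iteration 5/5 --
  FD 19: (11,-13.856) -> (1.5,-30.311) [heading=240, draw]
  RT 60: heading 240 -> 180
  RT 60: heading 180 -> 120
  FD 16: (1.5,-30.311) -> (-6.5,-16.454) [heading=120, draw]
]
Final: pos=(-6.5,-16.454), heading=120, 10 segment(s) drawn
Waypoints (11 total):
(0, 0)
(19, 0)
(11, -13.856)
(1.5, -30.311)
(-6.5, -16.454)
(-16, 0)
(0, 0)
(19, 0)
(11, -13.856)
(1.5, -30.311)
(-6.5, -16.454)

Answer: (0, 0)
(19, 0)
(11, -13.856)
(1.5, -30.311)
(-6.5, -16.454)
(-16, 0)
(0, 0)
(19, 0)
(11, -13.856)
(1.5, -30.311)
(-6.5, -16.454)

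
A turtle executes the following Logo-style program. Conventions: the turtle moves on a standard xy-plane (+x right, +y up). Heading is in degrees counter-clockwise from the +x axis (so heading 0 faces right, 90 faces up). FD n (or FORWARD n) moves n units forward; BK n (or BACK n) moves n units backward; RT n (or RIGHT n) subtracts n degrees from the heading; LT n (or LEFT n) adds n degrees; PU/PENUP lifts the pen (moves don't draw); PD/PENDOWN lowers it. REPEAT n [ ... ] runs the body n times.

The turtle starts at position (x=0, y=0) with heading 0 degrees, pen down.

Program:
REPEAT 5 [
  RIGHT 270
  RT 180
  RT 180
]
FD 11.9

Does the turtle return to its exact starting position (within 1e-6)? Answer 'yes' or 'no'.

Answer: no

Derivation:
Executing turtle program step by step:
Start: pos=(0,0), heading=0, pen down
REPEAT 5 [
  -- iteration 1/5 --
  RT 270: heading 0 -> 90
  RT 180: heading 90 -> 270
  RT 180: heading 270 -> 90
  -- iteration 2/5 --
  RT 270: heading 90 -> 180
  RT 180: heading 180 -> 0
  RT 180: heading 0 -> 180
  -- iteration 3/5 --
  RT 270: heading 180 -> 270
  RT 180: heading 270 -> 90
  RT 180: heading 90 -> 270
  -- iteration 4/5 --
  RT 270: heading 270 -> 0
  RT 180: heading 0 -> 180
  RT 180: heading 180 -> 0
  -- iteration 5/5 --
  RT 270: heading 0 -> 90
  RT 180: heading 90 -> 270
  RT 180: heading 270 -> 90
]
FD 11.9: (0,0) -> (0,11.9) [heading=90, draw]
Final: pos=(0,11.9), heading=90, 1 segment(s) drawn

Start position: (0, 0)
Final position: (0, 11.9)
Distance = 11.9; >= 1e-6 -> NOT closed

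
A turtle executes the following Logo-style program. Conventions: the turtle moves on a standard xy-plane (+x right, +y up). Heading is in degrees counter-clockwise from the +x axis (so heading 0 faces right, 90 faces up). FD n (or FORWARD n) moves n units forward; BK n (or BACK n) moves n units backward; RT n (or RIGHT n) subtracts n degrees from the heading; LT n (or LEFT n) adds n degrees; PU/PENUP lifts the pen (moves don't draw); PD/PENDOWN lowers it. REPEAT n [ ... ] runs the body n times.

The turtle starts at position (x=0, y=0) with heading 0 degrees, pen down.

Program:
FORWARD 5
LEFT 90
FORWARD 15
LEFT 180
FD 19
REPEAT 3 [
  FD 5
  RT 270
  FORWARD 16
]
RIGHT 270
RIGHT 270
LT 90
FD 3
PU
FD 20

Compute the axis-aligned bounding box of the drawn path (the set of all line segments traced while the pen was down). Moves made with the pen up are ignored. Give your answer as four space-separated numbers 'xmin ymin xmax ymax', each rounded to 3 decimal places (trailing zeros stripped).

Executing turtle program step by step:
Start: pos=(0,0), heading=0, pen down
FD 5: (0,0) -> (5,0) [heading=0, draw]
LT 90: heading 0 -> 90
FD 15: (5,0) -> (5,15) [heading=90, draw]
LT 180: heading 90 -> 270
FD 19: (5,15) -> (5,-4) [heading=270, draw]
REPEAT 3 [
  -- iteration 1/3 --
  FD 5: (5,-4) -> (5,-9) [heading=270, draw]
  RT 270: heading 270 -> 0
  FD 16: (5,-9) -> (21,-9) [heading=0, draw]
  -- iteration 2/3 --
  FD 5: (21,-9) -> (26,-9) [heading=0, draw]
  RT 270: heading 0 -> 90
  FD 16: (26,-9) -> (26,7) [heading=90, draw]
  -- iteration 3/3 --
  FD 5: (26,7) -> (26,12) [heading=90, draw]
  RT 270: heading 90 -> 180
  FD 16: (26,12) -> (10,12) [heading=180, draw]
]
RT 270: heading 180 -> 270
RT 270: heading 270 -> 0
LT 90: heading 0 -> 90
FD 3: (10,12) -> (10,15) [heading=90, draw]
PU: pen up
FD 20: (10,15) -> (10,35) [heading=90, move]
Final: pos=(10,35), heading=90, 10 segment(s) drawn

Segment endpoints: x in {0, 5, 5, 5, 5, 10, 10, 21, 26, 26}, y in {-9, -4, 0, 7, 12, 12, 15, 15}
xmin=0, ymin=-9, xmax=26, ymax=15

Answer: 0 -9 26 15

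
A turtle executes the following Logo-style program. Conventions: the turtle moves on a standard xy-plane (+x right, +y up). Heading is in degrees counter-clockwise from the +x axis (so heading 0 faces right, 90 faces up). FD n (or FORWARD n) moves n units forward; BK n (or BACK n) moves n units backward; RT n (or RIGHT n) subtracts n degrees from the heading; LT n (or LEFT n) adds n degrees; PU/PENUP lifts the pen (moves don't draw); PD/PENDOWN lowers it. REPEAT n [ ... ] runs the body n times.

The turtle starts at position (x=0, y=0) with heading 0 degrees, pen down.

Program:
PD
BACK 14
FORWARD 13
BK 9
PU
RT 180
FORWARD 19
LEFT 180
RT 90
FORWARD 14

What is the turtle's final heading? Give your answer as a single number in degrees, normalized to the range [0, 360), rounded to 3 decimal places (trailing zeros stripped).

Executing turtle program step by step:
Start: pos=(0,0), heading=0, pen down
PD: pen down
BK 14: (0,0) -> (-14,0) [heading=0, draw]
FD 13: (-14,0) -> (-1,0) [heading=0, draw]
BK 9: (-1,0) -> (-10,0) [heading=0, draw]
PU: pen up
RT 180: heading 0 -> 180
FD 19: (-10,0) -> (-29,0) [heading=180, move]
LT 180: heading 180 -> 0
RT 90: heading 0 -> 270
FD 14: (-29,0) -> (-29,-14) [heading=270, move]
Final: pos=(-29,-14), heading=270, 3 segment(s) drawn

Answer: 270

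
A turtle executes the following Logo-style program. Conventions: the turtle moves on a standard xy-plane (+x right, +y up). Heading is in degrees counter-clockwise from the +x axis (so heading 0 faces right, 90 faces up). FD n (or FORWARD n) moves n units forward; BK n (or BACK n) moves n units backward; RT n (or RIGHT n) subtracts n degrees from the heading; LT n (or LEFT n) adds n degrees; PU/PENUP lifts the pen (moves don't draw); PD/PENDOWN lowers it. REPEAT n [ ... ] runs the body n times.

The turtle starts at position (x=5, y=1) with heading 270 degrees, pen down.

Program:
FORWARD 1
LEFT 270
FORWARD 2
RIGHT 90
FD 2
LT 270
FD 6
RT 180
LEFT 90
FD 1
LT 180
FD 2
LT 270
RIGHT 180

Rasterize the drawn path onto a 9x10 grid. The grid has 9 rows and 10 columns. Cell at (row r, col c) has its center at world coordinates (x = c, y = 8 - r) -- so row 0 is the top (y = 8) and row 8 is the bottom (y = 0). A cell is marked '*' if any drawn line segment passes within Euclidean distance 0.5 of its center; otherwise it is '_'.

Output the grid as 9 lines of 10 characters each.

Answer: __________
__________
__________
__________
__________
_________*
___*******
___*_*___*
___***____

Derivation:
Segment 0: (5,1) -> (5,0)
Segment 1: (5,0) -> (3,0)
Segment 2: (3,0) -> (3,2)
Segment 3: (3,2) -> (9,2)
Segment 4: (9,2) -> (9,1)
Segment 5: (9,1) -> (9,3)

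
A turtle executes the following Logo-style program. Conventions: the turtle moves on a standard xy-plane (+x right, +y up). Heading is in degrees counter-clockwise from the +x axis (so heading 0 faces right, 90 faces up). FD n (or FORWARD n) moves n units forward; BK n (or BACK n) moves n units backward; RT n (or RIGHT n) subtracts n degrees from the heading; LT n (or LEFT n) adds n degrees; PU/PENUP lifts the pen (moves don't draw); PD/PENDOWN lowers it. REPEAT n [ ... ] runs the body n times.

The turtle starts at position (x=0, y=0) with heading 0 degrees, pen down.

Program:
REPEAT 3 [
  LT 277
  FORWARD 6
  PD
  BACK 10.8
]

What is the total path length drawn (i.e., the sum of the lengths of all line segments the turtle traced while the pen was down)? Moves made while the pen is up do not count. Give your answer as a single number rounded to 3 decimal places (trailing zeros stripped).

Answer: 50.4

Derivation:
Executing turtle program step by step:
Start: pos=(0,0), heading=0, pen down
REPEAT 3 [
  -- iteration 1/3 --
  LT 277: heading 0 -> 277
  FD 6: (0,0) -> (0.731,-5.955) [heading=277, draw]
  PD: pen down
  BK 10.8: (0.731,-5.955) -> (-0.585,4.764) [heading=277, draw]
  -- iteration 2/3 --
  LT 277: heading 277 -> 194
  FD 6: (-0.585,4.764) -> (-6.407,3.313) [heading=194, draw]
  PD: pen down
  BK 10.8: (-6.407,3.313) -> (4.072,5.925) [heading=194, draw]
  -- iteration 3/3 --
  LT 277: heading 194 -> 111
  FD 6: (4.072,5.925) -> (1.922,11.527) [heading=111, draw]
  PD: pen down
  BK 10.8: (1.922,11.527) -> (5.793,1.444) [heading=111, draw]
]
Final: pos=(5.793,1.444), heading=111, 6 segment(s) drawn

Segment lengths:
  seg 1: (0,0) -> (0.731,-5.955), length = 6
  seg 2: (0.731,-5.955) -> (-0.585,4.764), length = 10.8
  seg 3: (-0.585,4.764) -> (-6.407,3.313), length = 6
  seg 4: (-6.407,3.313) -> (4.072,5.925), length = 10.8
  seg 5: (4.072,5.925) -> (1.922,11.527), length = 6
  seg 6: (1.922,11.527) -> (5.793,1.444), length = 10.8
Total = 50.4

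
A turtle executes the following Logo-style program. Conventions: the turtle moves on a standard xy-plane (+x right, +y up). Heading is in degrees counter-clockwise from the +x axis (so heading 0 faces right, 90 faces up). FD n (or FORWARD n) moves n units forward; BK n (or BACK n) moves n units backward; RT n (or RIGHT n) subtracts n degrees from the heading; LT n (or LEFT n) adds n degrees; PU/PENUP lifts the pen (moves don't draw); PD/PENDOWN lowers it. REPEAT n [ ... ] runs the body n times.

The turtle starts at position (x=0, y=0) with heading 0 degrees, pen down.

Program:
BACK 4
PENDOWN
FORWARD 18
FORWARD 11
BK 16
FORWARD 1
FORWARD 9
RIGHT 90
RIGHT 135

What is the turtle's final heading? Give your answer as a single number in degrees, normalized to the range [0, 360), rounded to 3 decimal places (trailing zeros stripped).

Answer: 135

Derivation:
Executing turtle program step by step:
Start: pos=(0,0), heading=0, pen down
BK 4: (0,0) -> (-4,0) [heading=0, draw]
PD: pen down
FD 18: (-4,0) -> (14,0) [heading=0, draw]
FD 11: (14,0) -> (25,0) [heading=0, draw]
BK 16: (25,0) -> (9,0) [heading=0, draw]
FD 1: (9,0) -> (10,0) [heading=0, draw]
FD 9: (10,0) -> (19,0) [heading=0, draw]
RT 90: heading 0 -> 270
RT 135: heading 270 -> 135
Final: pos=(19,0), heading=135, 6 segment(s) drawn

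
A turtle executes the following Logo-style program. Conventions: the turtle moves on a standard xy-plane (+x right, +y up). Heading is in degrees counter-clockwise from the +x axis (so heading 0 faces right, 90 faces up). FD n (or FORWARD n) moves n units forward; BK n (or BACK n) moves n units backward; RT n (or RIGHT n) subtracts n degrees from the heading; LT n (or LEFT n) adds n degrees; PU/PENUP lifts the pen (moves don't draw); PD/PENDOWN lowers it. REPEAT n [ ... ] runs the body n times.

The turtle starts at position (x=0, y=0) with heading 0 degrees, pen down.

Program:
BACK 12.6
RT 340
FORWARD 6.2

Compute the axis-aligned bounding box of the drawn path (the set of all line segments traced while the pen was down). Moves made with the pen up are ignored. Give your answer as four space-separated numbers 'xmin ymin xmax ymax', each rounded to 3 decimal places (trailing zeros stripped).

Executing turtle program step by step:
Start: pos=(0,0), heading=0, pen down
BK 12.6: (0,0) -> (-12.6,0) [heading=0, draw]
RT 340: heading 0 -> 20
FD 6.2: (-12.6,0) -> (-6.774,2.121) [heading=20, draw]
Final: pos=(-6.774,2.121), heading=20, 2 segment(s) drawn

Segment endpoints: x in {-12.6, -6.774, 0}, y in {0, 2.121}
xmin=-12.6, ymin=0, xmax=0, ymax=2.121

Answer: -12.6 0 0 2.121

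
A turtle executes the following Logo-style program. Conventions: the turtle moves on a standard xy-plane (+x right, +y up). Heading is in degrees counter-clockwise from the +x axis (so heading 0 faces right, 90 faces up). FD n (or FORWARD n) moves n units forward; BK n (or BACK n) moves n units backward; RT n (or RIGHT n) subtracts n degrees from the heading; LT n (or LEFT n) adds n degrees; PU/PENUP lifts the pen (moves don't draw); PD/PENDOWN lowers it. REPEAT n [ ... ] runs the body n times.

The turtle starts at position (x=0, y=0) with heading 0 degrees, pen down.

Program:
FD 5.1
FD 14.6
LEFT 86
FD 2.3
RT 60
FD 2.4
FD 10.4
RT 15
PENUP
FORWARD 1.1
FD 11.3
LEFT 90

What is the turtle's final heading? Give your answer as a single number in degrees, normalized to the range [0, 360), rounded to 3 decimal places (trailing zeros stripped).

Executing turtle program step by step:
Start: pos=(0,0), heading=0, pen down
FD 5.1: (0,0) -> (5.1,0) [heading=0, draw]
FD 14.6: (5.1,0) -> (19.7,0) [heading=0, draw]
LT 86: heading 0 -> 86
FD 2.3: (19.7,0) -> (19.86,2.294) [heading=86, draw]
RT 60: heading 86 -> 26
FD 2.4: (19.86,2.294) -> (22.018,3.346) [heading=26, draw]
FD 10.4: (22.018,3.346) -> (31.365,7.906) [heading=26, draw]
RT 15: heading 26 -> 11
PU: pen up
FD 1.1: (31.365,7.906) -> (32.445,8.115) [heading=11, move]
FD 11.3: (32.445,8.115) -> (43.537,10.272) [heading=11, move]
LT 90: heading 11 -> 101
Final: pos=(43.537,10.272), heading=101, 5 segment(s) drawn

Answer: 101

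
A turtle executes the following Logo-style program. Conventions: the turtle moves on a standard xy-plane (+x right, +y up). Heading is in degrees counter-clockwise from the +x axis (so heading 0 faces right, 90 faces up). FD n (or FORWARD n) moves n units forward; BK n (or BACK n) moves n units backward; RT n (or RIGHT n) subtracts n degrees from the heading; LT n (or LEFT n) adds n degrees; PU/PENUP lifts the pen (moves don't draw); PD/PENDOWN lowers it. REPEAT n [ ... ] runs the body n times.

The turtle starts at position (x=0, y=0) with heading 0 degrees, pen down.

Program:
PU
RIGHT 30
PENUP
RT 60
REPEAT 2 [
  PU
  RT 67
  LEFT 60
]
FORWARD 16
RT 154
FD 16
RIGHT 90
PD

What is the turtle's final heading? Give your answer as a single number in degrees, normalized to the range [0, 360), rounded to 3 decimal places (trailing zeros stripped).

Executing turtle program step by step:
Start: pos=(0,0), heading=0, pen down
PU: pen up
RT 30: heading 0 -> 330
PU: pen up
RT 60: heading 330 -> 270
REPEAT 2 [
  -- iteration 1/2 --
  PU: pen up
  RT 67: heading 270 -> 203
  LT 60: heading 203 -> 263
  -- iteration 2/2 --
  PU: pen up
  RT 67: heading 263 -> 196
  LT 60: heading 196 -> 256
]
FD 16: (0,0) -> (-3.871,-15.525) [heading=256, move]
RT 154: heading 256 -> 102
FD 16: (-3.871,-15.525) -> (-7.197,0.126) [heading=102, move]
RT 90: heading 102 -> 12
PD: pen down
Final: pos=(-7.197,0.126), heading=12, 0 segment(s) drawn

Answer: 12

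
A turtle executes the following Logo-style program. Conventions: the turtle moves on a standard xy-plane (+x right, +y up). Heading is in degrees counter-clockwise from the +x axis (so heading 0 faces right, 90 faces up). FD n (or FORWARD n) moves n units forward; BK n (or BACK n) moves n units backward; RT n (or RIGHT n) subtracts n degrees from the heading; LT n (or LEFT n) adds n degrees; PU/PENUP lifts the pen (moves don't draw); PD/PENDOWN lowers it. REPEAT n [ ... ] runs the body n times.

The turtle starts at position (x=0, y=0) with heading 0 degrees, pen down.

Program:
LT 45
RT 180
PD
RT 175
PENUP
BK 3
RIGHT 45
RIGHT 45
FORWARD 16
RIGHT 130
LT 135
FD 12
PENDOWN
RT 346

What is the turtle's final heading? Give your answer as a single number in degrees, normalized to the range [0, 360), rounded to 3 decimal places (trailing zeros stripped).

Executing turtle program step by step:
Start: pos=(0,0), heading=0, pen down
LT 45: heading 0 -> 45
RT 180: heading 45 -> 225
PD: pen down
RT 175: heading 225 -> 50
PU: pen up
BK 3: (0,0) -> (-1.928,-2.298) [heading=50, move]
RT 45: heading 50 -> 5
RT 45: heading 5 -> 320
FD 16: (-1.928,-2.298) -> (10.328,-12.583) [heading=320, move]
RT 130: heading 320 -> 190
LT 135: heading 190 -> 325
FD 12: (10.328,-12.583) -> (20.158,-19.466) [heading=325, move]
PD: pen down
RT 346: heading 325 -> 339
Final: pos=(20.158,-19.466), heading=339, 0 segment(s) drawn

Answer: 339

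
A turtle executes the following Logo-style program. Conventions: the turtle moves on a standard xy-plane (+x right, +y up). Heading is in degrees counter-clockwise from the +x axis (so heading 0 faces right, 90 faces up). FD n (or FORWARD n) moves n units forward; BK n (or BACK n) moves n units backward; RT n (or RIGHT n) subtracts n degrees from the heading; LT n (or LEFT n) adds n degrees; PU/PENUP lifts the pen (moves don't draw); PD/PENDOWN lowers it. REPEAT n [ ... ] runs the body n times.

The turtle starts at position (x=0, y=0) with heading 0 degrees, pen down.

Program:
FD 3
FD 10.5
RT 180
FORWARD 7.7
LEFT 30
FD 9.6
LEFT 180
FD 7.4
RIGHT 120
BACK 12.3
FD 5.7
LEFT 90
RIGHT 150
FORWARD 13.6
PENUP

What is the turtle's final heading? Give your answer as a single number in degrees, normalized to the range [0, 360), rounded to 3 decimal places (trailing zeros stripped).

Executing turtle program step by step:
Start: pos=(0,0), heading=0, pen down
FD 3: (0,0) -> (3,0) [heading=0, draw]
FD 10.5: (3,0) -> (13.5,0) [heading=0, draw]
RT 180: heading 0 -> 180
FD 7.7: (13.5,0) -> (5.8,0) [heading=180, draw]
LT 30: heading 180 -> 210
FD 9.6: (5.8,0) -> (-2.514,-4.8) [heading=210, draw]
LT 180: heading 210 -> 30
FD 7.4: (-2.514,-4.8) -> (3.895,-1.1) [heading=30, draw]
RT 120: heading 30 -> 270
BK 12.3: (3.895,-1.1) -> (3.895,11.2) [heading=270, draw]
FD 5.7: (3.895,11.2) -> (3.895,5.5) [heading=270, draw]
LT 90: heading 270 -> 0
RT 150: heading 0 -> 210
FD 13.6: (3.895,5.5) -> (-7.883,-1.3) [heading=210, draw]
PU: pen up
Final: pos=(-7.883,-1.3), heading=210, 8 segment(s) drawn

Answer: 210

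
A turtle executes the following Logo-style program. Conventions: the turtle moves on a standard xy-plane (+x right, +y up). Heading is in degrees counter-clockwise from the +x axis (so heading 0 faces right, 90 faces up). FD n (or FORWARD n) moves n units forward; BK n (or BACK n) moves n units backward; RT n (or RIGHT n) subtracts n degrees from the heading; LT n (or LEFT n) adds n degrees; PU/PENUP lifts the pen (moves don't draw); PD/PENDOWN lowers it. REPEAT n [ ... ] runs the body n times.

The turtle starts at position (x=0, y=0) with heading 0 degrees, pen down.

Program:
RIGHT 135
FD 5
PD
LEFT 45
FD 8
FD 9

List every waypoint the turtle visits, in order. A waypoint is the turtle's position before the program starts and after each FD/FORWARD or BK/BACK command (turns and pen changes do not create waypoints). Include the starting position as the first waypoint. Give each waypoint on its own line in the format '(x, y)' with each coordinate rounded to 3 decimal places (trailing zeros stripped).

Answer: (0, 0)
(-3.536, -3.536)
(-3.536, -11.536)
(-3.536, -20.536)

Derivation:
Executing turtle program step by step:
Start: pos=(0,0), heading=0, pen down
RT 135: heading 0 -> 225
FD 5: (0,0) -> (-3.536,-3.536) [heading=225, draw]
PD: pen down
LT 45: heading 225 -> 270
FD 8: (-3.536,-3.536) -> (-3.536,-11.536) [heading=270, draw]
FD 9: (-3.536,-11.536) -> (-3.536,-20.536) [heading=270, draw]
Final: pos=(-3.536,-20.536), heading=270, 3 segment(s) drawn
Waypoints (4 total):
(0, 0)
(-3.536, -3.536)
(-3.536, -11.536)
(-3.536, -20.536)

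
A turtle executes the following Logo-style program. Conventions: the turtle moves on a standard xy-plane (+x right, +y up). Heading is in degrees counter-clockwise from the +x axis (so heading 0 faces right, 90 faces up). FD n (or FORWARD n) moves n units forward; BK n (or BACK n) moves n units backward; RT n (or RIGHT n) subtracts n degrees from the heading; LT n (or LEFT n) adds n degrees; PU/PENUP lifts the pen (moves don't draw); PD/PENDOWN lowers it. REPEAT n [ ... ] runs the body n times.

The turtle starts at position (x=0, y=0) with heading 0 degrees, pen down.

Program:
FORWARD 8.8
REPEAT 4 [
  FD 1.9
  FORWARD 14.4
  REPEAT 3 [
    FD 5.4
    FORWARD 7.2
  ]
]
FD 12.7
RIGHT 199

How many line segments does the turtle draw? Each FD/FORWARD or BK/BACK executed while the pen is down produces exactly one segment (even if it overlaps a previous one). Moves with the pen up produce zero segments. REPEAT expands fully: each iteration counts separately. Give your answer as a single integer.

Executing turtle program step by step:
Start: pos=(0,0), heading=0, pen down
FD 8.8: (0,0) -> (8.8,0) [heading=0, draw]
REPEAT 4 [
  -- iteration 1/4 --
  FD 1.9: (8.8,0) -> (10.7,0) [heading=0, draw]
  FD 14.4: (10.7,0) -> (25.1,0) [heading=0, draw]
  REPEAT 3 [
    -- iteration 1/3 --
    FD 5.4: (25.1,0) -> (30.5,0) [heading=0, draw]
    FD 7.2: (30.5,0) -> (37.7,0) [heading=0, draw]
    -- iteration 2/3 --
    FD 5.4: (37.7,0) -> (43.1,0) [heading=0, draw]
    FD 7.2: (43.1,0) -> (50.3,0) [heading=0, draw]
    -- iteration 3/3 --
    FD 5.4: (50.3,0) -> (55.7,0) [heading=0, draw]
    FD 7.2: (55.7,0) -> (62.9,0) [heading=0, draw]
  ]
  -- iteration 2/4 --
  FD 1.9: (62.9,0) -> (64.8,0) [heading=0, draw]
  FD 14.4: (64.8,0) -> (79.2,0) [heading=0, draw]
  REPEAT 3 [
    -- iteration 1/3 --
    FD 5.4: (79.2,0) -> (84.6,0) [heading=0, draw]
    FD 7.2: (84.6,0) -> (91.8,0) [heading=0, draw]
    -- iteration 2/3 --
    FD 5.4: (91.8,0) -> (97.2,0) [heading=0, draw]
    FD 7.2: (97.2,0) -> (104.4,0) [heading=0, draw]
    -- iteration 3/3 --
    FD 5.4: (104.4,0) -> (109.8,0) [heading=0, draw]
    FD 7.2: (109.8,0) -> (117,0) [heading=0, draw]
  ]
  -- iteration 3/4 --
  FD 1.9: (117,0) -> (118.9,0) [heading=0, draw]
  FD 14.4: (118.9,0) -> (133.3,0) [heading=0, draw]
  REPEAT 3 [
    -- iteration 1/3 --
    FD 5.4: (133.3,0) -> (138.7,0) [heading=0, draw]
    FD 7.2: (138.7,0) -> (145.9,0) [heading=0, draw]
    -- iteration 2/3 --
    FD 5.4: (145.9,0) -> (151.3,0) [heading=0, draw]
    FD 7.2: (151.3,0) -> (158.5,0) [heading=0, draw]
    -- iteration 3/3 --
    FD 5.4: (158.5,0) -> (163.9,0) [heading=0, draw]
    FD 7.2: (163.9,0) -> (171.1,0) [heading=0, draw]
  ]
  -- iteration 4/4 --
  FD 1.9: (171.1,0) -> (173,0) [heading=0, draw]
  FD 14.4: (173,0) -> (187.4,0) [heading=0, draw]
  REPEAT 3 [
    -- iteration 1/3 --
    FD 5.4: (187.4,0) -> (192.8,0) [heading=0, draw]
    FD 7.2: (192.8,0) -> (200,0) [heading=0, draw]
    -- iteration 2/3 --
    FD 5.4: (200,0) -> (205.4,0) [heading=0, draw]
    FD 7.2: (205.4,0) -> (212.6,0) [heading=0, draw]
    -- iteration 3/3 --
    FD 5.4: (212.6,0) -> (218,0) [heading=0, draw]
    FD 7.2: (218,0) -> (225.2,0) [heading=0, draw]
  ]
]
FD 12.7: (225.2,0) -> (237.9,0) [heading=0, draw]
RT 199: heading 0 -> 161
Final: pos=(237.9,0), heading=161, 34 segment(s) drawn
Segments drawn: 34

Answer: 34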